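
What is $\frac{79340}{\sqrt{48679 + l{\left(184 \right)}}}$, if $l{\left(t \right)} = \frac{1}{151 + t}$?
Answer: $\frac{39670 \sqrt{5463001110}}{8153733} \approx 359.6$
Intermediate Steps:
$\frac{79340}{\sqrt{48679 + l{\left(184 \right)}}} = \frac{79340}{\sqrt{48679 + \frac{1}{151 + 184}}} = \frac{79340}{\sqrt{48679 + \frac{1}{335}}} = \frac{79340}{\sqrt{\frac{16307466}{335}}} = \frac{79340}{\frac{1}{335} \sqrt{5463001110}} = 79340 \frac{\sqrt{5463001110}}{16307466} = \frac{39670 \sqrt{5463001110}}{8153733}$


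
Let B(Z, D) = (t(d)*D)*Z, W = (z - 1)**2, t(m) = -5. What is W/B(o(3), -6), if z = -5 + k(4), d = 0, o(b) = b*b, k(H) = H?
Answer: 2/135 ≈ 0.014815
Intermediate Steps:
o(b) = b**2
z = -1 (z = -5 + 4 = -1)
W = 4 (W = (-1 - 1)**2 = (-2)**2 = 4)
B(Z, D) = -5*D*Z (B(Z, D) = (-5*D)*Z = -5*D*Z)
W/B(o(3), -6) = 4/((-5*(-6)*3**2)) = 4/((-5*(-6)*9)) = 4/270 = 4*(1/270) = 2/135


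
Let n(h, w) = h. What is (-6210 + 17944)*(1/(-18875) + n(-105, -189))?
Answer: -23255332984/18875 ≈ -1.2321e+6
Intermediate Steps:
(-6210 + 17944)*(1/(-18875) + n(-105, -189)) = (-6210 + 17944)*(1/(-18875) - 105) = 11734*(-1/18875 - 105) = 11734*(-1981876/18875) = -23255332984/18875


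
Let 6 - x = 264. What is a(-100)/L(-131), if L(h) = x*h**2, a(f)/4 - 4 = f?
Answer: 64/737923 ≈ 8.6730e-5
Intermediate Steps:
x = -258 (x = 6 - 1*264 = 6 - 264 = -258)
a(f) = 16 + 4*f
L(h) = -258*h**2
a(-100)/L(-131) = (16 + 4*(-100))/((-258*(-131)**2)) = (16 - 400)/((-258*17161)) = -384/(-4427538) = -384*(-1/4427538) = 64/737923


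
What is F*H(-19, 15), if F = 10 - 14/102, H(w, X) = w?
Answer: -9557/51 ≈ -187.39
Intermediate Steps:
F = 503/51 (F = 10 - 14/102 = 10 - 1*7/51 = 10 - 7/51 = 503/51 ≈ 9.8627)
F*H(-19, 15) = (503/51)*(-19) = -9557/51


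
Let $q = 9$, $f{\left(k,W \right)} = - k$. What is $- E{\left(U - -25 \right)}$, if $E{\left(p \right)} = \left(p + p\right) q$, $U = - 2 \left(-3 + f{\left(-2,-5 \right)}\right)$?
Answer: $-486$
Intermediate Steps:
$U = 2$ ($U = - 2 \left(-3 - -2\right) = - 2 \left(-3 + 2\right) = \left(-2\right) \left(-1\right) = 2$)
$E{\left(p \right)} = 18 p$ ($E{\left(p \right)} = \left(p + p\right) 9 = 2 p 9 = 18 p$)
$- E{\left(U - -25 \right)} = - 18 \left(2 - -25\right) = - 18 \left(2 + 25\right) = - 18 \cdot 27 = \left(-1\right) 486 = -486$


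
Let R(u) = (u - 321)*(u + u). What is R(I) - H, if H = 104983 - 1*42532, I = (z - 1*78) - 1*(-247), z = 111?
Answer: -85411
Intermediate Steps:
I = 280 (I = (111 - 1*78) - 1*(-247) = (111 - 78) + 247 = 33 + 247 = 280)
H = 62451 (H = 104983 - 42532 = 62451)
R(u) = 2*u*(-321 + u) (R(u) = (-321 + u)*(2*u) = 2*u*(-321 + u))
R(I) - H = 2*280*(-321 + 280) - 1*62451 = 2*280*(-41) - 62451 = -22960 - 62451 = -85411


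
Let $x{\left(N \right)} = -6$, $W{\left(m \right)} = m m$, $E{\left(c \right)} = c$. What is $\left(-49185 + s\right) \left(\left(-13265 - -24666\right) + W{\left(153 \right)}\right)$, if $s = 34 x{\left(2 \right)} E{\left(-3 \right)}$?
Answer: $-1690826130$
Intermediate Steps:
$W{\left(m \right)} = m^{2}$
$s = 612$ ($s = 34 \left(-6\right) \left(-3\right) = \left(-204\right) \left(-3\right) = 612$)
$\left(-49185 + s\right) \left(\left(-13265 - -24666\right) + W{\left(153 \right)}\right) = \left(-49185 + 612\right) \left(\left(-13265 - -24666\right) + 153^{2}\right) = - 48573 \left(\left(-13265 + 24666\right) + 23409\right) = - 48573 \left(11401 + 23409\right) = \left(-48573\right) 34810 = -1690826130$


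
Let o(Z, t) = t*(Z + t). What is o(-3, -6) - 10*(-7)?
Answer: 124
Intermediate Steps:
o(-3, -6) - 10*(-7) = -6*(-3 - 6) - 10*(-7) = -6*(-9) + 70 = 54 + 70 = 124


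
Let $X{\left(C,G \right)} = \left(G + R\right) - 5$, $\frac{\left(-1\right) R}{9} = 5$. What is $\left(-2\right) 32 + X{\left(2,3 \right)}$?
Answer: $-111$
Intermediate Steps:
$R = -45$ ($R = \left(-9\right) 5 = -45$)
$X{\left(C,G \right)} = -50 + G$ ($X{\left(C,G \right)} = \left(G - 45\right) - 5 = \left(-45 + G\right) - 5 = -50 + G$)
$\left(-2\right) 32 + X{\left(2,3 \right)} = \left(-2\right) 32 + \left(-50 + 3\right) = -64 - 47 = -111$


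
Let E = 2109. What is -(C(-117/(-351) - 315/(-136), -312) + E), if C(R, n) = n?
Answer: -1797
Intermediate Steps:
-(C(-117/(-351) - 315/(-136), -312) + E) = -(-312 + 2109) = -1*1797 = -1797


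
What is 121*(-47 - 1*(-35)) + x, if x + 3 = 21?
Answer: -1434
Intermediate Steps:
x = 18 (x = -3 + 21 = 18)
121*(-47 - 1*(-35)) + x = 121*(-47 - 1*(-35)) + 18 = 121*(-47 + 35) + 18 = 121*(-12) + 18 = -1452 + 18 = -1434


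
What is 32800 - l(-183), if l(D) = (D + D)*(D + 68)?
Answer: -9290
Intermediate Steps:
l(D) = 2*D*(68 + D) (l(D) = (2*D)*(68 + D) = 2*D*(68 + D))
32800 - l(-183) = 32800 - 2*(-183)*(68 - 183) = 32800 - 2*(-183)*(-115) = 32800 - 1*42090 = 32800 - 42090 = -9290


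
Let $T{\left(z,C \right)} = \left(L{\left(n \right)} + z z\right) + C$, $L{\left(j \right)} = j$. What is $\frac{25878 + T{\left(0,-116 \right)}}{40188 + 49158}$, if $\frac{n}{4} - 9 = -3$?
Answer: $\frac{12893}{44673} \approx 0.28861$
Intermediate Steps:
$n = 24$ ($n = 36 + 4 \left(-3\right) = 36 - 12 = 24$)
$T{\left(z,C \right)} = 24 + C + z^{2}$ ($T{\left(z,C \right)} = \left(24 + z z\right) + C = \left(24 + z^{2}\right) + C = 24 + C + z^{2}$)
$\frac{25878 + T{\left(0,-116 \right)}}{40188 + 49158} = \frac{25878 + \left(24 - 116 + 0^{2}\right)}{40188 + 49158} = \frac{25878 + \left(24 - 116 + 0\right)}{89346} = \left(25878 - 92\right) \frac{1}{89346} = 25786 \cdot \frac{1}{89346} = \frac{12893}{44673}$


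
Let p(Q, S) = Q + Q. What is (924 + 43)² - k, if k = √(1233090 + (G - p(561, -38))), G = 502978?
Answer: 935089 - √1734946 ≈ 9.3377e+5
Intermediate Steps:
p(Q, S) = 2*Q
k = √1734946 (k = √(1233090 + (502978 - 2*561)) = √(1233090 + (502978 - 1*1122)) = √(1233090 + (502978 - 1122)) = √(1233090 + 501856) = √1734946 ≈ 1317.2)
(924 + 43)² - k = (924 + 43)² - √1734946 = 967² - √1734946 = 935089 - √1734946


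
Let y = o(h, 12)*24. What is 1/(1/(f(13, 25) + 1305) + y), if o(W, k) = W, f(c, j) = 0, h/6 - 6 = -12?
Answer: -1305/1127519 ≈ -0.0011574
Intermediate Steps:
h = -36 (h = 36 + 6*(-12) = 36 - 72 = -36)
y = -864 (y = -36*24 = -864)
1/(1/(f(13, 25) + 1305) + y) = 1/(1/(0 + 1305) - 864) = 1/(1/1305 - 864) = 1/(-1127519/1305) = -1305/1127519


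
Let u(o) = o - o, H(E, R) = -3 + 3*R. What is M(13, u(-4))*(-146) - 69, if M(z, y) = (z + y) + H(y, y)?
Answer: -1529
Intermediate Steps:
u(o) = 0
M(z, y) = -3 + z + 4*y (M(z, y) = (z + y) + (-3 + 3*y) = (y + z) + (-3 + 3*y) = -3 + z + 4*y)
M(13, u(-4))*(-146) - 69 = (-3 + 13 + 4*0)*(-146) - 69 = (-3 + 13 + 0)*(-146) - 69 = 10*(-146) - 69 = -1460 - 69 = -1529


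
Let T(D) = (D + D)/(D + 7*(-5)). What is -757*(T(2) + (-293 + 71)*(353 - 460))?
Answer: -593395646/33 ≈ -1.7982e+7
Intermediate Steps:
T(D) = 2*D/(-35 + D) (T(D) = (2*D)/(D - 35) = (2*D)/(-35 + D) = 2*D/(-35 + D))
-757*(T(2) + (-293 + 71)*(353 - 460)) = -757*(2*2/(-35 + 2) + (-293 + 71)*(353 - 460)) = -757*(2*2/(-33) - 222*(-107)) = -757*(2*2*(-1/33) + 23754) = -757*(-4/33 + 23754) = -757*783878/33 = -593395646/33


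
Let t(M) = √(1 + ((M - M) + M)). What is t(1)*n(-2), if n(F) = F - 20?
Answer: -22*√2 ≈ -31.113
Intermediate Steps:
t(M) = √(1 + M) (t(M) = √(1 + (0 + M)) = √(1 + M))
n(F) = -20 + F
t(1)*n(-2) = √(1 + 1)*(-20 - 2) = √2*(-22) = -22*√2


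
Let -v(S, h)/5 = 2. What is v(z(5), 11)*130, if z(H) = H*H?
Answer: -1300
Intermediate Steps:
z(H) = H²
v(S, h) = -10 (v(S, h) = -5*2 = -10)
v(z(5), 11)*130 = -10*130 = -1300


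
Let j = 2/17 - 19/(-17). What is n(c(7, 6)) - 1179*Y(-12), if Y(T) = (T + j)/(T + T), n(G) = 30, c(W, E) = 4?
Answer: -67839/136 ≈ -498.82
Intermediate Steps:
j = 21/17 (j = 2*(1/17) - 19*(-1/17) = 2/17 + 19/17 = 21/17 ≈ 1.2353)
Y(T) = (21/17 + T)/(2*T) (Y(T) = (T + 21/17)/(T + T) = (21/17 + T)/((2*T)) = (21/17 + T)*(1/(2*T)) = (21/17 + T)/(2*T))
n(c(7, 6)) - 1179*Y(-12) = 30 - 1179*(21 + 17*(-12))/(34*(-12)) = 30 - 1179*(-1)*(21 - 204)/(34*12) = 30 - 1179*(-1)*(-183)/(34*12) = 30 - 1179*61/136 = 30 - 71919/136 = -67839/136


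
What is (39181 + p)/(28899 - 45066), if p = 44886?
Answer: -84067/16167 ≈ -5.1999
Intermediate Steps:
(39181 + p)/(28899 - 45066) = (39181 + 44886)/(28899 - 45066) = 84067/(-16167) = 84067*(-1/16167) = -84067/16167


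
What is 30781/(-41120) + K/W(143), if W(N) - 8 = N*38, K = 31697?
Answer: 567935219/111887520 ≈ 5.0760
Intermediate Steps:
W(N) = 8 + 38*N (W(N) = 8 + N*38 = 8 + 38*N)
30781/(-41120) + K/W(143) = 30781/(-41120) + 31697/(8 + 38*143) = 30781*(-1/41120) + 31697/(8 + 5434) = -30781/41120 + 31697/5442 = 567935219/111887520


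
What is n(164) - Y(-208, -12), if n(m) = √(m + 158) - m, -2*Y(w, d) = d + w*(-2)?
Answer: 38 + √322 ≈ 55.944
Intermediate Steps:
Y(w, d) = w - d/2 (Y(w, d) = -(d + w*(-2))/2 = -(d - 2*w)/2 = w - d/2)
n(m) = √(158 + m) - m
n(164) - Y(-208, -12) = (√(158 + 164) - 1*164) - (-208 - ½*(-12)) = (√322 - 164) - (-208 + 6) = (-164 + √322) - 1*(-202) = (-164 + √322) + 202 = 38 + √322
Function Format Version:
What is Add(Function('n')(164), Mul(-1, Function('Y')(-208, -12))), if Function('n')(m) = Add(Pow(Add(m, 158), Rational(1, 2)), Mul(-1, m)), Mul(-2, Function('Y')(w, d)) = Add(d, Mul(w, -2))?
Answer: Add(38, Pow(322, Rational(1, 2))) ≈ 55.944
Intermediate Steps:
Function('Y')(w, d) = Add(w, Mul(Rational(-1, 2), d)) (Function('Y')(w, d) = Mul(Rational(-1, 2), Add(d, Mul(w, -2))) = Mul(Rational(-1, 2), Add(d, Mul(-2, w))) = Add(w, Mul(Rational(-1, 2), d)))
Function('n')(m) = Add(Pow(Add(158, m), Rational(1, 2)), Mul(-1, m))
Add(Function('n')(164), Mul(-1, Function('Y')(-208, -12))) = Add(Add(Pow(Add(158, 164), Rational(1, 2)), Mul(-1, 164)), Mul(-1, Add(-208, Mul(Rational(-1, 2), -12)))) = Add(Add(Pow(322, Rational(1, 2)), -164), Mul(-1, Add(-208, 6))) = Add(Add(-164, Pow(322, Rational(1, 2))), Mul(-1, -202)) = Add(Add(-164, Pow(322, Rational(1, 2))), 202) = Add(38, Pow(322, Rational(1, 2)))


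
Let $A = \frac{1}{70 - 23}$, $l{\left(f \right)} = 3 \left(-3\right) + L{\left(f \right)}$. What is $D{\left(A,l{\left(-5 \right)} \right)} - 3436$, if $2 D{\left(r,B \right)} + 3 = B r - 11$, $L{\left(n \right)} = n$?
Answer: $- \frac{161828}{47} \approx -3443.1$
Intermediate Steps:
$l{\left(f \right)} = -9 + f$ ($l{\left(f \right)} = 3 \left(-3\right) + f = -9 + f$)
$A = \frac{1}{47} \approx 0.021277$
$D{\left(r,B \right)} = -7 + \frac{B r}{2}$ ($D{\left(r,B \right)} = - \frac{3}{2} + \frac{B r - 11}{2} = - \frac{3}{2} + \frac{-11 + B r}{2} = - \frac{3}{2} + \left(- \frac{11}{2} + \frac{B r}{2}\right) = -7 + \frac{B r}{2}$)
$D{\left(A,l{\left(-5 \right)} \right)} - 3436 = \left(-7 + \frac{1}{2} \left(-9 - 5\right) \frac{1}{47}\right) - 3436 = \left(-7 + \frac{1}{2} \left(-14\right) \frac{1}{47}\right) - 3436 = \left(-7 - \frac{7}{47}\right) - 3436 = - \frac{336}{47} - 3436 = - \frac{161828}{47}$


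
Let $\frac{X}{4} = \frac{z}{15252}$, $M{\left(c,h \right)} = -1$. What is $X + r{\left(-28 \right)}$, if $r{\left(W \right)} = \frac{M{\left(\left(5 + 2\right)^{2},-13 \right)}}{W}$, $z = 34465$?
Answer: $\frac{968833}{106764} \approx 9.0745$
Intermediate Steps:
$X = \frac{34465}{3813}$ ($X = 4 \cdot \frac{34465}{15252} = \frac{34465}{3813} \approx 9.0388$)
$r{\left(W \right)} = - \frac{1}{W}$
$X + r{\left(-28 \right)} = \frac{34465}{3813} - \frac{1}{-28} = \frac{34465}{3813} - - \frac{1}{28} = \frac{34465}{3813} + \frac{1}{28} = \frac{968833}{106764}$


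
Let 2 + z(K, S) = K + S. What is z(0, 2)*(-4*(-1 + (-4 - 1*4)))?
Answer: 0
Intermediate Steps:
z(K, S) = -2 + K + S (z(K, S) = -2 + (K + S) = -2 + K + S)
z(0, 2)*(-4*(-1 + (-4 - 1*4))) = (-2 + 0 + 2)*(-4*(-1 + (-4 - 1*4))) = 0*(-4*(-1 + (-4 - 4))) = 0*(-4*(-1 - 8)) = 0*(-4*(-9)) = 0*36 = 0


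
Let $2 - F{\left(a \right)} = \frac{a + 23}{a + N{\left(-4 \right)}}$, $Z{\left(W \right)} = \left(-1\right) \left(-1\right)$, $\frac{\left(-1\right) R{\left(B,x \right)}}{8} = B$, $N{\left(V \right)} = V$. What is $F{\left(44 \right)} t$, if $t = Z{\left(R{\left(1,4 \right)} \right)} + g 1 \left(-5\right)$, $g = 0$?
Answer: $\frac{13}{40} \approx 0.325$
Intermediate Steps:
$R{\left(B,x \right)} = - 8 B$
$Z{\left(W \right)} = 1$
$t = 1$ ($t = 1 + 0 \cdot 1 \left(-5\right) = 1 + 0 \left(-5\right) = 1 + 0 = 1$)
$F{\left(a \right)} = 2 - \frac{23 + a}{-4 + a}$ ($F{\left(a \right)} = 2 - \frac{a + 23}{a - 4} = 2 - \frac{23 + a}{-4 + a}$)
$F{\left(44 \right)} t = \frac{-31 + 44}{-4 + 44} \cdot 1 = \frac{1}{40} \cdot 13 \cdot 1 = \frac{13}{40} \cdot 1 = \frac{13}{40}$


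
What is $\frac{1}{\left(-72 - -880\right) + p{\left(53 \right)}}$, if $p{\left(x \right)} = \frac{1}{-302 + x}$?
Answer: $\frac{249}{201191} \approx 0.0012376$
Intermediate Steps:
$\frac{1}{\left(-72 - -880\right) + p{\left(53 \right)}} = \frac{1}{\left(-72 - -880\right) + \frac{1}{-302 + 53}} = \frac{1}{\left(-72 + 880\right) + \frac{1}{-249}} = \frac{1}{808 - \frac{1}{249}} = \frac{1}{\frac{201191}{249}} = \frac{249}{201191}$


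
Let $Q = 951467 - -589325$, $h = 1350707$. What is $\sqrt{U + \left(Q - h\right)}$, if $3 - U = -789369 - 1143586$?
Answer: $\sqrt{2123043} \approx 1457.1$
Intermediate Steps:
$Q = 1540792$ ($Q = 951467 + 589325 = 1540792$)
$U = 1932958$ ($U = 3 - \left(-789369 - 1143586\right) = 3 - -1932955 = 3 + 1932955 = 1932958$)
$\sqrt{U + \left(Q - h\right)} = \sqrt{1932958 + \left(1540792 - 1350707\right)} = \sqrt{1932958 + 190085} = \sqrt{2123043}$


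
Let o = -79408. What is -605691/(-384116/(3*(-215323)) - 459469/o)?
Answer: -31068984261449232/327304613789 ≈ -94924.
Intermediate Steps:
-605691/(-384116/(3*(-215323)) - 459469/o) = -605691/(-384116/(3*(-215323)) - 459469/(-79408)) = -605691/(-384116/(-645969) - 459469*(-1/79408)) = -605691/(-384116*(-1/645969) + 459469/79408) = -605691/(384116/645969 + 459469/79408) = -605691/327304613789/51295106352 = -605691*51295106352/327304613789 = -31068984261449232/327304613789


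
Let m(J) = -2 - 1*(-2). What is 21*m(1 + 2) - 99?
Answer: -99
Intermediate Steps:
m(J) = 0 (m(J) = -2 + 2 = 0)
21*m(1 + 2) - 99 = 21*0 - 99 = 0 - 99 = -99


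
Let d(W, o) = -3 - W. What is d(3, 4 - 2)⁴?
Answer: 1296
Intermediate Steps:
d(3, 4 - 2)⁴ = (-3 - 1*3)⁴ = (-3 - 3)⁴ = (-6)⁴ = 1296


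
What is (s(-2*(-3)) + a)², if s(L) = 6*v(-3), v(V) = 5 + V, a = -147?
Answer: 18225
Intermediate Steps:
s(L) = 12 (s(L) = 6*(5 - 3) = 6*2 = 12)
(s(-2*(-3)) + a)² = (12 - 147)² = (-135)² = 18225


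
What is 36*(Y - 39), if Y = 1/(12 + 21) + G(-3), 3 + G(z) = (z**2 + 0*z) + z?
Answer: -14244/11 ≈ -1294.9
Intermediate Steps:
G(z) = -3 + z + z**2 (G(z) = -3 + ((z**2 + 0*z) + z) = -3 + ((z**2 + 0) + z) = -3 + (z**2 + z) = -3 + (z + z**2) = -3 + z + z**2)
Y = 100/33 (Y = 1/(12 + 21) + (-3 - 3 + (-3)**2) = 1/33 + (-3 - 3 + 9) = 1/33 + 3 = 100/33 ≈ 3.0303)
36*(Y - 39) = 36*(100/33 - 39) = 36*(-1187/33) = -14244/11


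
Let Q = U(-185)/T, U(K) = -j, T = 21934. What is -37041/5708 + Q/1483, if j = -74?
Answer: -602436872305/92835260188 ≈ -6.4893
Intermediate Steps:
U(K) = 74 (U(K) = -1*(-74) = 74)
Q = 37/10967 (Q = 74/21934 = 74*(1/21934) = 37/10967 ≈ 0.0033738)
-37041/5708 + Q/1483 = -37041/5708 + (37/10967)/1483 = -37041*1/5708 + (37/10967)*(1/1483) = -37041/5708 + 37/16264061 = -602436872305/92835260188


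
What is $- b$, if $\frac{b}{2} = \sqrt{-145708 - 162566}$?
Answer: $- 2 i \sqrt{308274} \approx - 1110.4 i$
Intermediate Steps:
$b = 2 i \sqrt{308274}$ ($b = 2 \sqrt{-145708 - 162566} = 2 \sqrt{-308274} = 2 i \sqrt{308274} \approx 1110.4 i$)
$- b = - 2 i \sqrt{308274}$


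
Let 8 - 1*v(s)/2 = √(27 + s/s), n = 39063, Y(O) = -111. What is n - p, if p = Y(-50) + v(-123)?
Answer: 39158 + 4*√7 ≈ 39169.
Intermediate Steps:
v(s) = 16 - 4*√7 (v(s) = 16 - 2*√(27 + s/s) = 16 - 2*√(27 + 1) = 16 - 4*√7)
p = -95 - 4*√7 (p = -111 + (16 - 4*√7) = -95 - 4*√7 ≈ -105.58)
n - p = 39063 - (-95 - 4*√7) = 39063 + (95 + 4*√7) = 39158 + 4*√7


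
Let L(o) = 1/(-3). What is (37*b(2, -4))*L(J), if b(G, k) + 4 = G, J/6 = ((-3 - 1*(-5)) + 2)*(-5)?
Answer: 74/3 ≈ 24.667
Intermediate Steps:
J = -120 (J = 6*(((-3 - 1*(-5)) + 2)*(-5)) = 6*(((-3 + 5) + 2)*(-5)) = 6*((2 + 2)*(-5)) = 6*(4*(-5)) = 6*(-20) = -120)
b(G, k) = -4 + G
L(o) = -1/3
(37*b(2, -4))*L(J) = (37*(-4 + 2))*(-1/3) = (37*(-2))*(-1/3) = -74*(-1/3) = 74/3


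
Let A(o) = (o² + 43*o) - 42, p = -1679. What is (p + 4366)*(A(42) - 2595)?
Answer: 2506971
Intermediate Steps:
A(o) = -42 + o² + 43*o
(p + 4366)*(A(42) - 2595) = (-1679 + 4366)*((-42 + 42² + 43*42) - 2595) = 2687*((-42 + 1764 + 1806) - 2595) = 2687*(3528 - 2595) = 2687*933 = 2506971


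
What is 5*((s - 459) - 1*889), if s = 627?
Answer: -3605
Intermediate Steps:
5*((s - 459) - 1*889) = 5*((627 - 459) - 1*889) = 5*(168 - 889) = 5*(-721) = -3605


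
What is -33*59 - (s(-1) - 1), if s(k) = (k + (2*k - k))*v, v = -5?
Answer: -1956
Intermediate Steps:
s(k) = -10*k (s(k) = (k + (2*k - k))*(-5) = (k + k)*(-5) = (2*k)*(-5) = -10*k)
-33*59 - (s(-1) - 1) = -33*59 - (-10*(-1) - 1) = -1947 - (10 - 1) = -1947 - 1*9 = -1947 - 9 = -1956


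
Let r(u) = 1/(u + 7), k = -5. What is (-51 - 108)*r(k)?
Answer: -159/2 ≈ -79.500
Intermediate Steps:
r(u) = 1/(7 + u)
(-51 - 108)*r(k) = (-51 - 108)/(7 - 5) = -159/2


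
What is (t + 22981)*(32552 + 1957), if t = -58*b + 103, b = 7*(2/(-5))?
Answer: 4011050088/5 ≈ 8.0221e+8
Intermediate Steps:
b = -14/5 (b = 7*(2*(-⅕)) = 7*(-⅖) = -14/5 ≈ -2.8000)
t = 1327/5 (t = -58*(-14/5) + 103 = 812/5 + 103 = 1327/5 ≈ 265.40)
(t + 22981)*(32552 + 1957) = (1327/5 + 22981)*(32552 + 1957) = (116232/5)*34509 = 4011050088/5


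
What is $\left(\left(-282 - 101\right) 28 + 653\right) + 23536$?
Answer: $13465$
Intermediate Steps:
$\left(\left(-282 - 101\right) 28 + 653\right) + 23536 = \left(\left(-383\right) 28 + 653\right) + 23536 = \left(-10724 + 653\right) + 23536 = -10071 + 23536 = 13465$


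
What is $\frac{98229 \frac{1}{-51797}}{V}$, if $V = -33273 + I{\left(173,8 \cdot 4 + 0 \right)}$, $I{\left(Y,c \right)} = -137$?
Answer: $\frac{98229}{1730537770} \approx 5.6762 \cdot 10^{-5}$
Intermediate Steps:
$V = -33410$ ($V = -33273 - 137 = -33410$)
$\frac{98229 \frac{1}{-51797}}{V} = \frac{98229 \frac{1}{-51797}}{-33410} = 98229 \left(- \frac{1}{51797}\right) \left(- \frac{1}{33410}\right) = \left(- \frac{98229}{51797}\right) \left(- \frac{1}{33410}\right) = \frac{98229}{1730537770}$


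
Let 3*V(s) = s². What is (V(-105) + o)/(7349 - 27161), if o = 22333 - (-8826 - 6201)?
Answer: -41035/19812 ≈ -2.0712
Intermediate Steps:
V(s) = s²/3
o = 37360 (o = 22333 - 1*(-15027) = 22333 + 15027 = 37360)
(V(-105) + o)/(7349 - 27161) = ((⅓)*(-105)² + 37360)/(7349 - 27161) = ((⅓)*11025 + 37360)/(-19812) = (3675 + 37360)*(-1/19812) = 41035*(-1/19812) = -41035/19812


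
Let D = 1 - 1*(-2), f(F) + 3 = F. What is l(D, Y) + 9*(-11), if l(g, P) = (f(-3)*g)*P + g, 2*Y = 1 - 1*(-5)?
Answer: -150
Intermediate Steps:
f(F) = -3 + F
D = 3 (D = 1 + 2 = 3)
Y = 3 (Y = (1 - 1*(-5))/2 = (1 + 5)/2 = (½)*6 = 3)
l(g, P) = g - 6*P*g (l(g, P) = ((-3 - 3)*g)*P + g = (-6*g)*P + g = -6*P*g + g = g - 6*P*g)
l(D, Y) + 9*(-11) = 3*(1 - 6*3) + 9*(-11) = 3*(1 - 18) - 99 = 3*(-17) - 99 = -51 - 99 = -150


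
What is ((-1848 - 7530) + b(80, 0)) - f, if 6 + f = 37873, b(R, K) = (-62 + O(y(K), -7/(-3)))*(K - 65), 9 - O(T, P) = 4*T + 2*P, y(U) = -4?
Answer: -133610/3 ≈ -44537.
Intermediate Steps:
O(T, P) = 9 - 4*T - 2*P (O(T, P) = 9 - (4*T + 2*P) = 9 - (2*P + 4*T) = 9 + (-4*T - 2*P) = 9 - 4*T - 2*P)
b(R, K) = 8125/3 - 125*K/3 (b(R, K) = (-62 + (9 - 4*(-4) - (-14)/(-3)))*(K - 65) = (-62 + (9 + 16 - (-14)*(-1)/3))*(-65 + K) = (-62 + (9 + 16 - 2*7/3))*(-65 + K) = (-62 + (9 + 16 - 14/3))*(-65 + K) = (-62 + 61/3)*(-65 + K) = -125*(-65 + K)/3 = 8125/3 - 125*K/3)
f = 37867 (f = -6 + 37873 = 37867)
((-1848 - 7530) + b(80, 0)) - f = ((-1848 - 7530) + (8125/3 - 125/3*0)) - 1*37867 = (-9378 + (8125/3 + 0)) - 37867 = (-9378 + 8125/3) - 37867 = -20009/3 - 37867 = -133610/3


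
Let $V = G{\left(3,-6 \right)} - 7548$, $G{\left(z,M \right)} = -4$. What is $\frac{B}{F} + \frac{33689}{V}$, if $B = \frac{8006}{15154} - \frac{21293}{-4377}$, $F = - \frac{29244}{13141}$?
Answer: $- \frac{213660028671653}{31035631554432} \approx -6.8843$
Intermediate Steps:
$F = - \frac{29244}{13141}$ ($F = \left(-29244\right) \frac{1}{13141} = - \frac{29244}{13141} \approx -2.2254$)
$B = \frac{178858192}{33164529}$ ($B = 8006 \cdot \frac{1}{15154} - - \frac{21293}{4377} = \frac{4003}{7577} + \frac{21293}{4377} = \frac{178858192}{33164529} \approx 5.3931$)
$V = -7552$ ($V = -4 - 7548 = -7552$)
$\frac{B}{F} + \frac{33689}{V} = \frac{178858192}{33164529 \left(- \frac{29244}{13141}\right)} + \frac{33689}{-7552} = \frac{178858192}{33164529} \left(- \frac{13141}{29244}\right) + 33689 \left(- \frac{1}{7552}\right) = - \frac{587593875268}{242465871519} - \frac{571}{128} = - \frac{213660028671653}{31035631554432}$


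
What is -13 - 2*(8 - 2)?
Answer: -25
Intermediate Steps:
-13 - 2*(8 - 2) = -13 - 2*6 = -13 - 12 = -25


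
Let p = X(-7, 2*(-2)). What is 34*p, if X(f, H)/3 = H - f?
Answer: 306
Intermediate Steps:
X(f, H) = -3*f + 3*H (X(f, H) = 3*(H - f) = -3*f + 3*H)
p = 9 (p = -3*(-7) + 3*(2*(-2)) = 21 + 3*(-4) = 21 - 12 = 9)
34*p = 34*9 = 306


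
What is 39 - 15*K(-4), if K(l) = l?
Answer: 99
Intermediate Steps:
39 - 15*K(-4) = 39 - 15*(-4) = 39 + 60 = 99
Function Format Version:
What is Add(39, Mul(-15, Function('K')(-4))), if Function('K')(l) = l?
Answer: 99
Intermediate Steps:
Add(39, Mul(-15, Function('K')(-4))) = Add(39, Mul(-15, -4)) = Add(39, 60) = 99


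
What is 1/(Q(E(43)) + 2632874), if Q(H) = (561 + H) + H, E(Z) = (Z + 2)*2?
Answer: 1/2633615 ≈ 3.7971e-7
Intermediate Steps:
E(Z) = 4 + 2*Z (E(Z) = (2 + Z)*2 = 4 + 2*Z)
Q(H) = 561 + 2*H
1/(Q(E(43)) + 2632874) = 1/((561 + 2*(4 + 2*43)) + 2632874) = 1/((561 + 2*(4 + 86)) + 2632874) = 1/((561 + 2*90) + 2632874) = 1/((561 + 180) + 2632874) = 1/(741 + 2632874) = 1/2633615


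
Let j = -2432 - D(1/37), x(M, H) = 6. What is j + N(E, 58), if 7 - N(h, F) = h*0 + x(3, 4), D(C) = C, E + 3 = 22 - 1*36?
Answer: -89948/37 ≈ -2431.0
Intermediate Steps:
E = -17 (E = -3 + (22 - 1*36) = -3 + (22 - 36) = -3 - 14 = -17)
N(h, F) = 1 (N(h, F) = 7 - (h*0 + 6) = 7 - (0 + 6) = 7 - 1*6 = 7 - 6 = 1)
j = -89985/37 (j = -2432 - 1/37 = -89985/37 ≈ -2432.0)
j + N(E, 58) = -89985/37 + 1 = -89948/37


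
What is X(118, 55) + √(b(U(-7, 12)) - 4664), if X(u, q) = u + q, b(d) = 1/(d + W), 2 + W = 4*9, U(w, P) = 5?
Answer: 173 + I*√7093905/39 ≈ 173.0 + 68.293*I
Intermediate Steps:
W = 34 (W = -2 + 4*9 = -2 + 36 = 34)
b(d) = 1/(34 + d) (b(d) = 1/(d + 34) = 1/(34 + d))
X(u, q) = q + u
X(118, 55) + √(b(U(-7, 12)) - 4664) = (55 + 118) + √(1/(34 + 5) - 4664) = 173 + √(1/39 - 4664) = 173 + √(-181895/39) = 173 + I*√7093905/39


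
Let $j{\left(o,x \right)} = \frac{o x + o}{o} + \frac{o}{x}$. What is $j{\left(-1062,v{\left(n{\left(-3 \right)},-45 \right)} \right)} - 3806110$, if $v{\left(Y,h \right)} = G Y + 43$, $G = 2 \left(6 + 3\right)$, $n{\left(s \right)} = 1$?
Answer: $- \frac{232169990}{61} \approx -3.8061 \cdot 10^{6}$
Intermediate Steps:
$G = 18$ ($G = 2 \cdot 9 = 18$)
$v{\left(Y,h \right)} = 43 + 18 Y$ ($v{\left(Y,h \right)} = 18 Y + 43 = 43 + 18 Y$)
$j{\left(o,x \right)} = \frac{o}{x} + \frac{o + o x}{o}$ ($j{\left(o,x \right)} = \frac{o + o x}{o} + \frac{o}{x} = \frac{o}{x} + \frac{o + o x}{o}$)
$j{\left(-1062,v{\left(n{\left(-3 \right)},-45 \right)} \right)} - 3806110 = \left(1 + \left(43 + 18 \cdot 1\right) - \frac{1062}{43 + 18 \cdot 1}\right) - 3806110 = \left(1 + \left(43 + 18\right) - \frac{1062}{43 + 18}\right) - 3806110 = \left(1 + 61 - \frac{1062}{61}\right) - 3806110 = \frac{2720}{61} - 3806110 = - \frac{232169990}{61}$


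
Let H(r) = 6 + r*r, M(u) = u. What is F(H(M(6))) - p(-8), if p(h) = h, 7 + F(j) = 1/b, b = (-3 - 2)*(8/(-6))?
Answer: 23/20 ≈ 1.1500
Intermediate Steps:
H(r) = 6 + r²
b = 20/3 (b = -40*(-1)/6 = -5*(-4/3) = 20/3 ≈ 6.6667)
F(j) = -137/20 (F(j) = -7 + 1/(20/3) = -7 + 3/20 = -137/20)
F(H(M(6))) - p(-8) = -137/20 - 1*(-8) = -137/20 + 8 = 23/20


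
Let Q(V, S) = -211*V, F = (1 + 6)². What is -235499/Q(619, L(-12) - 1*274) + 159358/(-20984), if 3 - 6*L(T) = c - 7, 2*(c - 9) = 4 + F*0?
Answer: -184556721/31868596 ≈ -5.7912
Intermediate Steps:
F = 49 (F = 7² = 49)
c = 11 (c = 9 + (4 + 49*0)/2 = 9 + (4 + 0)/2 = 9 + (½)*4 = 9 + 2 = 11)
L(T) = -⅙ (L(T) = ½ - (11 - 7)/6 = ½ - ⅙*4 = ½ - ⅔ = -⅙)
-235499/Q(619, L(-12) - 1*274) + 159358/(-20984) = -235499/((-211*619)) + 159358/(-20984) = -235499/(-130609) + 159358*(-1/20984) = -235499*(-1/130609) - 1853/244 = 235499/130609 - 1853/244 = -184556721/31868596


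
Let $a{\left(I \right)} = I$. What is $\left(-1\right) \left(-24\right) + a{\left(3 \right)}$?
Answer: $27$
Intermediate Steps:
$\left(-1\right) \left(-24\right) + a{\left(3 \right)} = \left(-1\right) \left(-24\right) + 3 = 24 + 3 = 27$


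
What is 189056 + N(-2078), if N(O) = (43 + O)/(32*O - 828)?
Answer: 12728008179/67324 ≈ 1.8906e+5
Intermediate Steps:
N(O) = (43 + O)/(-828 + 32*O)
189056 + N(-2078) = 189056 + (43 - 2078)/(4*(-207 + 8*(-2078))) = 189056 + (¼)*(-2035)/(-207 - 16624) = 189056 + (¼)*(-2035)/(-16831) = 189056 + (¼)*(-1/16831)*(-2035) = 189056 + 2035/67324 = 12728008179/67324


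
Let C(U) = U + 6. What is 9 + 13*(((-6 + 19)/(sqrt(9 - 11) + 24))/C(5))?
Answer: 30639/3179 - 169*I*sqrt(2)/6358 ≈ 9.6379 - 0.037591*I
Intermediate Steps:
C(U) = 6 + U
9 + 13*(((-6 + 19)/(sqrt(9 - 11) + 24))/C(5)) = 9 + 13*(((-6 + 19)/(sqrt(9 - 11) + 24))/(6 + 5)) = 9 + 13*((13/(sqrt(-2) + 24))/11) = 9 + 13*((13/(I*sqrt(2) + 24))*(1/11)) = 9 + 13*((13/(24 + I*sqrt(2)))*(1/11)) = 9 + 13*(13/(11*(24 + I*sqrt(2)))) = 9 + 169/(11*(24 + I*sqrt(2)))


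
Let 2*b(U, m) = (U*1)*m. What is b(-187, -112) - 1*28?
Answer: 10444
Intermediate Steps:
b(U, m) = U*m/2 (b(U, m) = ((U*1)*m)/2 = (U*m)/2 = U*m/2)
b(-187, -112) - 1*28 = (1/2)*(-187)*(-112) - 1*28 = 10472 - 28 = 10444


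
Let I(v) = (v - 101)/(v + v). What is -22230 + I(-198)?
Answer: -8802781/396 ≈ -22229.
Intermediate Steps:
I(v) = (-101 + v)/(2*v) (I(v) = (-101 + v)/((2*v)) = (-101 + v)*(1/(2*v)) = (-101 + v)/(2*v))
-22230 + I(-198) = -22230 + (½)*(-101 - 198)/(-198) = -22230 + (½)*(-1/198)*(-299) = -22230 + 299/396 = -8802781/396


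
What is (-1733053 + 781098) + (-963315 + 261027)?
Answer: -1654243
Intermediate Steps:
(-1733053 + 781098) + (-963315 + 261027) = -951955 - 702288 = -1654243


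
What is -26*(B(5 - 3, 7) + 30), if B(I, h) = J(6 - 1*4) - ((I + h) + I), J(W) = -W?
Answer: -442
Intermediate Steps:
B(I, h) = -2 - h - 2*I (B(I, h) = -(6 - 1*4) - ((I + h) + I) = -(6 - 4) - (h + 2*I) = -1*2 + (-h - 2*I) = -2 + (-h - 2*I) = -2 - h - 2*I)
-26*(B(5 - 3, 7) + 30) = -26*((-2 - 1*7 - 2*(5 - 3)) + 30) = -26*((-2 - 7 - 2*2) + 30) = -26*((-2 - 7 - 4) + 30) = -26*(-13 + 30) = -26*17 = -442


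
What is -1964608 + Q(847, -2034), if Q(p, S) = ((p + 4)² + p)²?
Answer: 525692637696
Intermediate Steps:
Q(p, S) = (p + (4 + p)²)² (Q(p, S) = ((4 + p)² + p)² = (p + (4 + p)²)²)
-1964608 + Q(847, -2034) = -1964608 + (847 + (4 + 847)²)² = -1964608 + (847 + 851²)² = -1964608 + (847 + 724201)² = -1964608 + 725048² = -1964608 + 525694602304 = 525692637696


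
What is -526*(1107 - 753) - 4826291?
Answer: -5012495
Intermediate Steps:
-526*(1107 - 753) - 4826291 = -526*354 - 4826291 = -186204 - 4826291 = -5012495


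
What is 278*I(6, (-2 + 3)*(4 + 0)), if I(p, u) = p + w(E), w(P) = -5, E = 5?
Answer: 278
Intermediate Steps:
I(p, u) = -5 + p (I(p, u) = p - 5 = -5 + p)
278*I(6, (-2 + 3)*(4 + 0)) = 278*(-5 + 6) = 278*1 = 278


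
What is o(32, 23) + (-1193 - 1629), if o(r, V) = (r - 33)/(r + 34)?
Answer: -186253/66 ≈ -2822.0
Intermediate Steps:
o(r, V) = (-33 + r)/(34 + r)
o(32, 23) + (-1193 - 1629) = (-33 + 32)/(34 + 32) + (-1193 - 1629) = -1/66 - 2822 = -186253/66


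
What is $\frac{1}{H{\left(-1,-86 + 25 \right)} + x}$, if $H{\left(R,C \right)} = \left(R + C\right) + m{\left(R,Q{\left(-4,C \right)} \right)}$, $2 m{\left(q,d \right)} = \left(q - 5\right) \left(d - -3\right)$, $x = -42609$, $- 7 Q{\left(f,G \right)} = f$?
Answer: $- \frac{7}{298772} \approx -2.3429 \cdot 10^{-5}$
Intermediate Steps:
$Q{\left(f,G \right)} = - \frac{f}{7}$
$m{\left(q,d \right)} = \frac{\left(-5 + q\right) \left(3 + d\right)}{2}$ ($m{\left(q,d \right)} = \frac{\left(q - 5\right) \left(d - -3\right)}{2} = \frac{\left(-5 + q\right) \left(d + 3\right)}{2} = \frac{\left(-5 + q\right) \left(3 + d\right)}{2}$)
$H{\left(R,C \right)} = - \frac{125}{14} + C + \frac{39 R}{14}$ ($H{\left(R,C \right)} = \left(R + C\right) + \left(- \frac{15}{2} - \frac{5 \left(\left(- \frac{1}{7}\right) \left(-4\right)\right)}{2} + \frac{3 R}{2} + \frac{\left(- \frac{1}{7}\right) \left(-4\right) R}{2}\right) = \left(C + R\right) + \left(- \frac{15}{2} - \frac{10}{7} + \frac{3 R}{2} + \frac{1}{2} \cdot \frac{4}{7} R\right) = \left(C + R\right) + \left(- \frac{15}{2} - \frac{10}{7} + \frac{3 R}{2} + \frac{2 R}{7}\right) = \left(C + R\right) + \left(- \frac{125}{14} + \frac{25 R}{14}\right) = - \frac{125}{14} + C + \frac{39 R}{14}$)
$\frac{1}{H{\left(-1,-86 + 25 \right)} + x} = \frac{1}{\left(- \frac{125}{14} + \left(-86 + 25\right) + \frac{39}{14} \left(-1\right)\right) - 42609} = \frac{1}{\left(- \frac{125}{14} - 61 - \frac{39}{14}\right) - 42609} = \frac{1}{- \frac{509}{7} - 42609} = \frac{1}{- \frac{298772}{7}} = - \frac{7}{298772}$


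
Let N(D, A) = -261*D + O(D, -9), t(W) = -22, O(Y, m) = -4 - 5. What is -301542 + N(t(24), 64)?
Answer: -295809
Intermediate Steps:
O(Y, m) = -9
N(D, A) = -9 - 261*D (N(D, A) = -261*D - 9 = -9 - 261*D)
-301542 + N(t(24), 64) = -301542 + (-9 - 261*(-22)) = -301542 + (-9 + 5742) = -301542 + 5733 = -295809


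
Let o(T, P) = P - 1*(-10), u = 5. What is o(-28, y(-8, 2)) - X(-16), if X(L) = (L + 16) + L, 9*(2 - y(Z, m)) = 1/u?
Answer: 1259/45 ≈ 27.978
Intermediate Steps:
y(Z, m) = 89/45 (y(Z, m) = 2 - 1/9/5 = 2 - 1/9*1/5 = 2 - 1/45 = 89/45)
X(L) = 16 + 2*L (X(L) = (16 + L) + L = 16 + 2*L)
o(T, P) = 10 + P (o(T, P) = P + 10 = 10 + P)
o(-28, y(-8, 2)) - X(-16) = (10 + 89/45) - (16 + 2*(-16)) = 539/45 - (16 - 32) = 539/45 - 1*(-16) = 539/45 + 16 = 1259/45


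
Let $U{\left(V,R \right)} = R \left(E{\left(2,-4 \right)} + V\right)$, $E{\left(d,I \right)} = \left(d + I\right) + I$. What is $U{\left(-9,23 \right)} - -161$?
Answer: $-184$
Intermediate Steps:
$E{\left(d,I \right)} = d + 2 I$ ($E{\left(d,I \right)} = \left(I + d\right) + I = d + 2 I$)
$U{\left(V,R \right)} = R \left(-6 + V\right)$ ($U{\left(V,R \right)} = R \left(\left(2 + 2 \left(-4\right)\right) + V\right) = R \left(\left(2 - 8\right) + V\right) = R \left(-6 + V\right)$)
$U{\left(-9,23 \right)} - -161 = 23 \left(-6 - 9\right) - -161 = 23 \left(-15\right) + 161 = -345 + 161 = -184$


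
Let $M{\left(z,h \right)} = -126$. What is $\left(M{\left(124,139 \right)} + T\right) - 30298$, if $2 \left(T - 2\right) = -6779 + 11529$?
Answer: $-28047$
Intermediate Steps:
$T = 2377$ ($T = 2 + \frac{-6779 + 11529}{2} = 2 + \frac{1}{2} \cdot 4750 = 2 + 2375 = 2377$)
$\left(M{\left(124,139 \right)} + T\right) - 30298 = \left(-126 + 2377\right) - 30298 = 2251 - 30298 = -28047$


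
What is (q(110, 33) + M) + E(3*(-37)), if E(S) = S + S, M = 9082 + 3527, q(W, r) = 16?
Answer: 12403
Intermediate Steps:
M = 12609
E(S) = 2*S
(q(110, 33) + M) + E(3*(-37)) = (16 + 12609) + 2*(3*(-37)) = 12625 + 2*(-111) = 12625 - 222 = 12403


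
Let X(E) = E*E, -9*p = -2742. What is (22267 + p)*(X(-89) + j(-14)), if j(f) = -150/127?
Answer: 68108898155/381 ≈ 1.7876e+8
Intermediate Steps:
p = 914/3 (p = -⅑*(-2742) = 914/3 ≈ 304.67)
j(f) = -150/127 (j(f) = -150*1/127 = -150/127)
X(E) = E²
(22267 + p)*(X(-89) + j(-14)) = (22267 + 914/3)*((-89)² - 150/127) = 67715*(7921 - 150/127)/3 = (67715/3)*(1005817/127) = 68108898155/381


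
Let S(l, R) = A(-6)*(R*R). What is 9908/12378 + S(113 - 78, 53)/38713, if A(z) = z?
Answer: 87474796/239594757 ≈ 0.36509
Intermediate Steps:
S(l, R) = -6*R² (S(l, R) = -6*R*R = -6*R²)
9908/12378 + S(113 - 78, 53)/38713 = 9908/12378 - 6*53²/38713 = 9908*(1/12378) - 6*2809*(1/38713) = 4954/6189 - 16854*1/38713 = 4954/6189 - 16854/38713 = 87474796/239594757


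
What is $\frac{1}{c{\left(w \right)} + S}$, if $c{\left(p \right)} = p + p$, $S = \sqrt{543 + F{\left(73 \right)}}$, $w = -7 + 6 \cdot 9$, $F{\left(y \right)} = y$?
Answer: $\frac{47}{4110} - \frac{\sqrt{154}}{4110} \approx 0.0084161$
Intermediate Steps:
$w = 47$ ($w = -7 + 54 = 47$)
$S = 2 \sqrt{154}$ ($S = \sqrt{543 + 73} = \sqrt{616} = 2 \sqrt{154} \approx 24.819$)
$c{\left(p \right)} = 2 p$
$\frac{1}{c{\left(w \right)} + S} = \frac{1}{2 \cdot 47 + 2 \sqrt{154}} = \frac{1}{94 + 2 \sqrt{154}}$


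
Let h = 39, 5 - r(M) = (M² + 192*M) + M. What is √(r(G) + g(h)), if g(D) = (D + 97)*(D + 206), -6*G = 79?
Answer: 23*√2429/6 ≈ 188.93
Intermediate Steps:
G = -79/6 (G = -⅙*79 = -79/6 ≈ -13.167)
r(M) = 5 - M² - 193*M (r(M) = 5 - ((M² + 192*M) + M) = 5 - (M² + 193*M) = 5 + (-M² - 193*M) = 5 - M² - 193*M)
g(D) = (97 + D)*(206 + D)
√(r(G) + g(h)) = √((5 - (-79/6)² - 193*(-79/6)) + (19982 + 39² + 303*39)) = √((5 - 1*6241/36 + 15247/6) + (19982 + 1521 + 11817)) = √((5 - 6241/36 + 15247/6) + 33320) = √(85421/36 + 33320) = √(1284941/36) = 23*√2429/6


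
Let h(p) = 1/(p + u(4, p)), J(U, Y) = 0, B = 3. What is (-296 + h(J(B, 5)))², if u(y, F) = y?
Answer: 1399489/16 ≈ 87468.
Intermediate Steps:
h(p) = 1/(4 + p) (h(p) = 1/(p + 4) = 1/(4 + p))
(-296 + h(J(B, 5)))² = (-296 + 1/(4 + 0))² = (-296 + 1/4)² = (-296 + ¼)² = (-1183/4)² = 1399489/16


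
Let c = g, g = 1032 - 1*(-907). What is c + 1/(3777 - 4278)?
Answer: 971438/501 ≈ 1939.0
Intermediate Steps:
g = 1939 (g = 1032 + 907 = 1939)
c = 1939
c + 1/(3777 - 4278) = 1939 + 1/(3777 - 4278) = 1939 + 1/(-501) = 1939 - 1/501 = 971438/501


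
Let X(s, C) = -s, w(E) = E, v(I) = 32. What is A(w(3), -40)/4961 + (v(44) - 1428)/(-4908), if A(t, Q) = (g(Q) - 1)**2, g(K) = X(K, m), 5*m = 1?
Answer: 3597656/6087147 ≈ 0.59103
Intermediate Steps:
m = 1/5 (m = (1/5)*1 = 1/5 ≈ 0.20000)
g(K) = -K
A(t, Q) = (-1 - Q)**2 (A(t, Q) = (-Q - 1)**2 = (-1 - Q)**2)
A(w(3), -40)/4961 + (v(44) - 1428)/(-4908) = (1 - 40)**2/4961 + (32 - 1428)/(-4908) = (-39)**2*(1/4961) - 1396*(-1/4908) = 1521*(1/4961) + 349/1227 = 1521/4961 + 349/1227 = 3597656/6087147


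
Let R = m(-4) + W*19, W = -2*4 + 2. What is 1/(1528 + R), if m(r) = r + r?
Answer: 1/1406 ≈ 0.00071124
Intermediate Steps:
m(r) = 2*r
W = -6 (W = -8 + 2 = -6)
R = -122 (R = 2*(-4) - 6*19 = -8 - 114 = -122)
1/(1528 + R) = 1/(1528 - 122) = 1/1406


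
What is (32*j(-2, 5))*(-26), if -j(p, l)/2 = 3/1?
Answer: 4992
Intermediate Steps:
j(p, l) = -6 (j(p, l) = -6/1 = -6)
(32*j(-2, 5))*(-26) = (32*(-6))*(-26) = -192*(-26) = 4992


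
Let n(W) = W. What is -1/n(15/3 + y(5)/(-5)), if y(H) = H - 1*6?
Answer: -5/26 ≈ -0.19231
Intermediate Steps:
y(H) = -6 + H (y(H) = H - 6 = -6 + H)
-1/n(15/3 + y(5)/(-5)) = -1/(15/3 + (-6 + 5)/(-5)) = -1/(15*(⅓) - 1*(-⅕)) = -1/(5 + ⅕) = -1/26/5 = -1*5/26 = -5/26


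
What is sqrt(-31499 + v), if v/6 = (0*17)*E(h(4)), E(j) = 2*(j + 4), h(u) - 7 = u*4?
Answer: I*sqrt(31499) ≈ 177.48*I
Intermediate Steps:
h(u) = 7 + 4*u (h(u) = 7 + u*4 = 7 + 4*u)
E(j) = 8 + 2*j (E(j) = 2*(4 + j) = 8 + 2*j)
v = 0 (v = 6*((0*17)*(8 + 2*(7 + 4*4))) = 6*(0*(8 + 2*(7 + 16))) = 6*(0*(8 + 2*23)) = 6*(0*(8 + 46)) = 6*(0*54) = 6*0 = 0)
sqrt(-31499 + v) = sqrt(-31499 + 0) = sqrt(-31499) = I*sqrt(31499)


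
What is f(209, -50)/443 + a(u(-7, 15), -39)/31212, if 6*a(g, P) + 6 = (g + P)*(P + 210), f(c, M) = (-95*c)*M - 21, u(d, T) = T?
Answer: 30984754093/13826916 ≈ 2240.9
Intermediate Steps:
f(c, M) = -21 - 95*M*c (f(c, M) = -95*M*c - 21 = -21 - 95*M*c)
a(g, P) = -1 + (210 + P)*(P + g)/6 (a(g, P) = -1 + ((g + P)*(P + 210))/6 = -1 + ((P + g)*(210 + P))/6 = -1 + ((210 + P)*(P + g))/6 = -1 + (210 + P)*(P + g)/6)
f(209, -50)/443 + a(u(-7, 15), -39)/31212 = (-21 - 95*(-50)*209)/443 + (-1 + 35*(-39) + 35*15 + (1/6)*(-39)**2 + (1/6)*(-39)*15)/31212 = (-21 + 992750)*(1/443) + (-1 - 1365 + 525 + (1/6)*1521 - 195/2)*(1/31212) = 992729*(1/443) + (-1 - 1365 + 525 + 507/2 - 195/2)*(1/31212) = 992729/443 - 685*1/31212 = 992729/443 - 685/31212 = 30984754093/13826916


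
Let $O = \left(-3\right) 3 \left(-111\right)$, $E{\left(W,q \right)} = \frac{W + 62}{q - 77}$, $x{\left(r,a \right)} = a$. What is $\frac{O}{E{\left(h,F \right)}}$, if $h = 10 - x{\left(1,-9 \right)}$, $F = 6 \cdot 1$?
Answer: $- \frac{2627}{3} \approx -875.67$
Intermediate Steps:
$F = 6$
$h = 19$ ($h = 10 - -9 = 10 + 9 = 19$)
$E{\left(W,q \right)} = \frac{62 + W}{-77 + q}$
$O = 999$ ($O = \left(-9\right) \left(-111\right) = 999$)
$\frac{O}{E{\left(h,F \right)}} = \frac{999}{\frac{1}{-77 + 6} \left(62 + 19\right)} = \frac{999}{\frac{1}{-71} \cdot 81} = \frac{999}{\left(- \frac{1}{71}\right) 81} = \frac{999}{- \frac{81}{71}} = 999 \left(- \frac{71}{81}\right) = - \frac{2627}{3}$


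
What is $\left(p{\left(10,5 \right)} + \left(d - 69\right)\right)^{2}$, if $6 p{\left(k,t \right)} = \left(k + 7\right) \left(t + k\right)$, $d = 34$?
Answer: $\frac{225}{4} \approx 56.25$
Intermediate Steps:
$p{\left(k,t \right)} = \frac{\left(7 + k\right) \left(k + t\right)}{6}$ ($p{\left(k,t \right)} = \frac{\left(k + 7\right) \left(t + k\right)}{6} = \frac{\left(7 + k\right) \left(k + t\right)}{6}$)
$\left(p{\left(10,5 \right)} + \left(d - 69\right)\right)^{2} = \left(\left(\frac{10^{2}}{6} + \frac{7}{6} \cdot 10 + \frac{7}{6} \cdot 5 + \frac{1}{6} \cdot 10 \cdot 5\right) + \left(34 - 69\right)\right)^{2} = \left(\left(\frac{1}{6} \cdot 100 + \frac{35}{3} + \frac{35}{6} + \frac{25}{3}\right) - 35\right)^{2} = \left(\left(\frac{50}{3} + \frac{35}{3} + \frac{35}{6} + \frac{25}{3}\right) - 35\right)^{2} = \left(\frac{85}{2} - 35\right)^{2} = \left(\frac{15}{2}\right)^{2} = \frac{225}{4}$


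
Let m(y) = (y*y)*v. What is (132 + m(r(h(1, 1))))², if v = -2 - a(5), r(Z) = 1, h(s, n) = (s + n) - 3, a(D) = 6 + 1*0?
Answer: 15376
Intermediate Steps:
a(D) = 6 (a(D) = 6 + 0 = 6)
h(s, n) = -3 + n + s (h(s, n) = (n + s) - 3 = -3 + n + s)
v = -8 (v = -2 - 1*6 = -2 - 6 = -8)
m(y) = -8*y² (m(y) = (y*y)*(-8) = y²*(-8) = -8*y²)
(132 + m(r(h(1, 1))))² = (132 - 8*1²)² = (132 - 8*1)² = (132 - 8)² = 124² = 15376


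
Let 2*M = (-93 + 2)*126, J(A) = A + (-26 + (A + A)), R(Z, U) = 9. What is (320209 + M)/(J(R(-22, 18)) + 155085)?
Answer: 157238/77543 ≈ 2.0278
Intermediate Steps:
J(A) = -26 + 3*A (J(A) = A + (-26 + 2*A) = -26 + 3*A)
M = -5733 (M = ((-93 + 2)*126)/2 = (-91*126)/2 = (1/2)*(-11466) = -5733)
(320209 + M)/(J(R(-22, 18)) + 155085) = (320209 - 5733)/((-26 + 3*9) + 155085) = 314476/((-26 + 27) + 155085) = 314476/(1 + 155085) = 314476/155086 = 314476*(1/155086) = 157238/77543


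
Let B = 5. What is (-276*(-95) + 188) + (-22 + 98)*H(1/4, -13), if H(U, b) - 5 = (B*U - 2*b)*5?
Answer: 37143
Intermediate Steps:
H(U, b) = 5 - 10*b + 25*U (H(U, b) = 5 + (5*U - 2*b)*5 = 5 + (-2*b + 5*U)*5 = 5 + (-10*b + 25*U) = 5 - 10*b + 25*U)
(-276*(-95) + 188) + (-22 + 98)*H(1/4, -13) = (-276*(-95) + 188) + (-22 + 98)*(5 - 10*(-13) + 25/4) = (26220 + 188) + 76*(5 + 130 + 25*(¼)) = 26408 + 76*(5 + 130 + 25/4) = 26408 + 76*(565/4) = 26408 + 10735 = 37143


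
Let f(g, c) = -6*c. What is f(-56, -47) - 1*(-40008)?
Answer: 40290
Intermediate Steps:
f(-56, -47) - 1*(-40008) = -6*(-47) - 1*(-40008) = 282 + 40008 = 40290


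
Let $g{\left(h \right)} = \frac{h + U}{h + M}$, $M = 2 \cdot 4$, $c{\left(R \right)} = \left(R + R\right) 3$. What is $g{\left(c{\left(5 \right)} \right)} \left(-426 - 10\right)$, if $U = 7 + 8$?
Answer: $- \frac{9810}{19} \approx -516.32$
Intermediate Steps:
$c{\left(R \right)} = 6 R$ ($c{\left(R \right)} = 2 R 3 = 6 R$)
$M = 8$
$U = 15$
$g{\left(h \right)} = \frac{15 + h}{8 + h}$ ($g{\left(h \right)} = \frac{h + 15}{h + 8} = \frac{15 + h}{8 + h}$)
$g{\left(c{\left(5 \right)} \right)} \left(-426 - 10\right) = \frac{15 + 6 \cdot 5}{8 + 6 \cdot 5} \left(-426 - 10\right) = \frac{15 + 30}{8 + 30} \left(-436\right) = \frac{1}{38} \cdot 45 \left(-436\right) = \frac{45}{38} \left(-436\right) = - \frac{9810}{19}$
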